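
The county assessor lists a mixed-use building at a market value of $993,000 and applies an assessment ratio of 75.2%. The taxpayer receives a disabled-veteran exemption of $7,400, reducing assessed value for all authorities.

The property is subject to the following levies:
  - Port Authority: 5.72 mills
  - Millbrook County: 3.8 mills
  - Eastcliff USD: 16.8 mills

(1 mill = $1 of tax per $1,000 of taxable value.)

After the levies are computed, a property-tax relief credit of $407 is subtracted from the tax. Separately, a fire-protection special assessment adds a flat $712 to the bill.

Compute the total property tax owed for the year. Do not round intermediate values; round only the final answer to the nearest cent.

$19,764.32

Assessed value = $993,000 × 0.752 = $746,736
Taxable value = $746,736 − $7,400 = $739,336
Port Authority: $739,336 × 0.00572 = $4,229.00192
Millbrook County: $739,336 × 0.0038 = $2,809.4768
Eastcliff USD: $739,336 × 0.0168 = $12,420.8448
Levies subtotal = $19,459.32352
After credit = $19,459.32352 − $407 = $19,052.32352
Total = $19,052.32352 + $712 = $19,764.32352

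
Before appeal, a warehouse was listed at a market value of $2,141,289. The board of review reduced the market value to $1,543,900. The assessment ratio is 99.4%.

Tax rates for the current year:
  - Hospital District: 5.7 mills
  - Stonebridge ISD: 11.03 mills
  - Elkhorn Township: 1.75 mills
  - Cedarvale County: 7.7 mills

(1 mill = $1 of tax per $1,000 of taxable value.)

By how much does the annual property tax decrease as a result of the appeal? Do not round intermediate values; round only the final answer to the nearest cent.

Old assessed value = $2,141,289 × 0.994 = $2,128,441.266
New assessed value = $1,543,900 × 0.994 = $1,534,636.6
Combined rate = 0.0057 + 0.01103 + 0.00175 + 0.0077 = 0.02618
Old tax = $2,128,441.266 × 0.02618 = $55,722.59234388
New tax = $1,534,636.6 × 0.02618 = $40,176.786188
Reduction = $55,722.59234388 − $40,176.786188 = $15,545.80615588

$15,545.81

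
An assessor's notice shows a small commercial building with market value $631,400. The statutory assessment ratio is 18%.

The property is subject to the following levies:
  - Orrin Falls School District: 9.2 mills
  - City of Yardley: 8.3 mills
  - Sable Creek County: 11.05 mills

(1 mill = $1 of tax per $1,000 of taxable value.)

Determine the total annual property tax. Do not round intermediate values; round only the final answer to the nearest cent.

Assessed value = $631,400 × 0.18 = $113,652
Orrin Falls School District: $113,652 × 0.0092 = $1,045.5984
City of Yardley: $113,652 × 0.0083 = $943.3116
Sable Creek County: $113,652 × 0.01105 = $1,255.8546
Total = $1,045.5984 + $943.3116 + $1,255.8546 = $3,244.7646

$3,244.76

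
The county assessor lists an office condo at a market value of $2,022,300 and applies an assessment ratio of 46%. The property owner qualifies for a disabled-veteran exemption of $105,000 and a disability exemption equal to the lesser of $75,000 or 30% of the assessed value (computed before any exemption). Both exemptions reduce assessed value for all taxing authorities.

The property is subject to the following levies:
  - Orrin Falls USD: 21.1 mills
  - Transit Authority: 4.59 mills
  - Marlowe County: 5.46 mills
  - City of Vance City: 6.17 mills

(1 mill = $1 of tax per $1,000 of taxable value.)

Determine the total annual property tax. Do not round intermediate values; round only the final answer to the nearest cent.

Assessed value = $2,022,300 × 0.46 = $930,258
Disability exemption = min($75,000, 30% × $930,258) = min($75,000, $279,077.4) = $75,000 (dollar cap binds)
Taxable value = $930,258 − $105,000 − $75,000 = $750,258
Orrin Falls USD: $750,258 × 0.0211 = $15,830.4438
Transit Authority: $750,258 × 0.00459 = $3,443.68422
Marlowe County: $750,258 × 0.00546 = $4,096.40868
City of Vance City: $750,258 × 0.00617 = $4,629.09186
Total = $27,999.62856

$27,999.63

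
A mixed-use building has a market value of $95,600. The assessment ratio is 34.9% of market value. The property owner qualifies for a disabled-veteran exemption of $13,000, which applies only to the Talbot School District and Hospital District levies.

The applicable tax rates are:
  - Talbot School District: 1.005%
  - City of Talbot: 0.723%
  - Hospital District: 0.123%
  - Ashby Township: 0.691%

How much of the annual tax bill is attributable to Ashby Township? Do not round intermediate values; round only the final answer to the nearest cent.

Assessed value = $95,600 × 0.349 = $33,364.4
Ashby Township taxable value = $33,364.4 (exemption does not apply)
Ashby Township levy = $33,364.4 × 0.00691 = $230.548004

$230.55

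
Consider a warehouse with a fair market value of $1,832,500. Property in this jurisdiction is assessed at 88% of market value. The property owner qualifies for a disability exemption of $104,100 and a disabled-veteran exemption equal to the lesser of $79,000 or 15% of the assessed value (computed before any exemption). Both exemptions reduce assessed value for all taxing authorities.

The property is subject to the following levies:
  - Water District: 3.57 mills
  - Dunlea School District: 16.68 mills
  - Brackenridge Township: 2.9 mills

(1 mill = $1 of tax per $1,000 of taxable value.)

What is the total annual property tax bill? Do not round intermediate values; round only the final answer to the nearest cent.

Assessed value = $1,832,500 × 0.88 = $1,612,600
Disabled-veteran exemption = min($79,000, 15% × $1,612,600) = min($79,000, $241,890) = $79,000 (dollar cap binds)
Taxable value = $1,612,600 − $104,100 − $79,000 = $1,429,500
Water District: $1,429,500 × 0.00357 = $5,103.315
Dunlea School District: $1,429,500 × 0.01668 = $23,844.06
Brackenridge Township: $1,429,500 × 0.0029 = $4,145.55
Total = $33,092.925

$33,092.93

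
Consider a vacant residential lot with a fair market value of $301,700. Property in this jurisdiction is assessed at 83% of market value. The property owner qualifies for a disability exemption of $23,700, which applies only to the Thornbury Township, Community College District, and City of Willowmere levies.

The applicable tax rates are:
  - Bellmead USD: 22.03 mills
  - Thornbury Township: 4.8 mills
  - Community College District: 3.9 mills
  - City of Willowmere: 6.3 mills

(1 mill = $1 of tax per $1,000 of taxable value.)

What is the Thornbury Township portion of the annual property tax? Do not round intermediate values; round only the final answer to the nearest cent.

Assessed value = $301,700 × 0.83 = $250,411
Thornbury Township taxable value = $250,411 − $23,700 = $226,711
Thornbury Township levy = $226,711 × 0.0048 = $1,088.2128

$1,088.21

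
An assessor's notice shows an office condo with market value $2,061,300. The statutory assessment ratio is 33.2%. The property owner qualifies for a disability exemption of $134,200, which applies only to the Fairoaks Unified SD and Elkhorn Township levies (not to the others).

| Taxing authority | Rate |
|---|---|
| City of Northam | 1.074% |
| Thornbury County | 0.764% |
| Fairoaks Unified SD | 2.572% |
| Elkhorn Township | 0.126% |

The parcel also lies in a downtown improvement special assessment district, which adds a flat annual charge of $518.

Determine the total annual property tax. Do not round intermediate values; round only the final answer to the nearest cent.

Assessed value = $2,061,300 × 0.332 = $684,351.6
City of Northam: $684,351.6 × 0.01074 = $7,349.936184
Thornbury County: $684,351.6 × 0.00764 = $5,228.446224
Fairoaks Unified SD: ($684,351.6 − $134,200) × 0.02572 = $550,151.6 × 0.02572 = $14,149.899152
Elkhorn Township: ($684,351.6 − $134,200) × 0.00126 = $550,151.6 × 0.00126 = $693.191016
Levies subtotal = $27,421.472576
Total = $27,421.472576 + $518 = $27,939.472576

$27,939.47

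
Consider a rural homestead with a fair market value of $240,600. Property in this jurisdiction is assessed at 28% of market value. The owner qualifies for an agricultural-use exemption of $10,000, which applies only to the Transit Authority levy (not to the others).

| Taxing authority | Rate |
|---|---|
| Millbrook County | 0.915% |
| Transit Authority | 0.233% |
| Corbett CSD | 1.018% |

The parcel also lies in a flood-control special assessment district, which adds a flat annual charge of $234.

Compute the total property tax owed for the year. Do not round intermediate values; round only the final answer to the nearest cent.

$1,669.89

Assessed value = $240,600 × 0.28 = $67,368
Millbrook County: $67,368 × 0.00915 = $616.4172
Transit Authority: ($67,368 − $10,000) × 0.00233 = $57,368 × 0.00233 = $133.66744
Corbett CSD: $67,368 × 0.01018 = $685.80624
Levies subtotal = $1,435.89088
Total = $1,435.89088 + $234 = $1,669.89088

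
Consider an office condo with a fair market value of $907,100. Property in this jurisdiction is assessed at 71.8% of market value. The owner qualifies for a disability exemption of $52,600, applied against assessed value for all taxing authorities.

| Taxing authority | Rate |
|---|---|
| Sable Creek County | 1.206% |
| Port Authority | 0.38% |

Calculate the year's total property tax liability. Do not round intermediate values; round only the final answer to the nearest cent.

$9,495.35

Assessed value = $907,100 × 0.718 = $651,297.8
Taxable value = $651,297.8 − $52,600 = $598,697.8
Sable Creek County: $598,697.8 × 0.01206 = $7,220.295468
Port Authority: $598,697.8 × 0.0038 = $2,275.05164
Total = $7,220.295468 + $2,275.05164 = $9,495.347108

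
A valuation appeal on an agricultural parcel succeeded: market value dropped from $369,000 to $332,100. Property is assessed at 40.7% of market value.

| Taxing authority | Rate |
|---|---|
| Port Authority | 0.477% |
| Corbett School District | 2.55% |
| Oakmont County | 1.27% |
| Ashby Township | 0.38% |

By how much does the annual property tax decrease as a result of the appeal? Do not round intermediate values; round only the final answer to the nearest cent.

$702.41

Old assessed value = $369,000 × 0.407 = $150,183
New assessed value = $332,100 × 0.407 = $135,164.7
Combined rate = 0.00477 + 0.0255 + 0.0127 + 0.0038 = 0.04677
Old tax = $150,183 × 0.04677 = $7,024.05891
New tax = $135,164.7 × 0.04677 = $6,321.653019
Reduction = $7,024.05891 − $6,321.653019 = $702.405891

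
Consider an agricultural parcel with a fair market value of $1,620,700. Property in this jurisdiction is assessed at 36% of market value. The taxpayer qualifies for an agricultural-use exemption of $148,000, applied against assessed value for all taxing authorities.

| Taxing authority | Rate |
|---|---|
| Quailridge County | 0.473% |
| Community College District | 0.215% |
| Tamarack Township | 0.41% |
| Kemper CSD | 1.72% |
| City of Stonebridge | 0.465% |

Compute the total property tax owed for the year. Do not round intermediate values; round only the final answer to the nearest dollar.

$14,296

Assessed value = $1,620,700 × 0.36 = $583,452
Taxable value = $583,452 − $148,000 = $435,452
Quailridge County: $435,452 × 0.00473 = $2,059.68796
Community College District: $435,452 × 0.00215 = $936.2218
Tamarack Township: $435,452 × 0.0041 = $1,785.3532
Kemper CSD: $435,452 × 0.0172 = $7,489.7744
City of Stonebridge: $435,452 × 0.00465 = $2,024.8518
Total = $2,059.68796 + $936.2218 + $1,785.3532 + $7,489.7744 + $2,024.8518 = $14,295.88916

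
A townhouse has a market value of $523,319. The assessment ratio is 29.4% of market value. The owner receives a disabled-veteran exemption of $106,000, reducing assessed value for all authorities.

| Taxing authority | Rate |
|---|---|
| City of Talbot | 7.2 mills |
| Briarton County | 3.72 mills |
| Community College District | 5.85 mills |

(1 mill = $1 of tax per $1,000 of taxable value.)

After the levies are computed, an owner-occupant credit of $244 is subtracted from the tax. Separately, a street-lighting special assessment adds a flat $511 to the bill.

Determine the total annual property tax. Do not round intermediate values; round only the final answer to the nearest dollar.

Assessed value = $523,319 × 0.294 = $153,855.786
Taxable value = $153,855.786 − $106,000 = $47,855.786
City of Talbot: $47,855.786 × 0.0072 = $344.5616592
Briarton County: $47,855.786 × 0.00372 = $178.02352392
Community College District: $47,855.786 × 0.00585 = $279.9563481
Levies subtotal = $802.54153122
After credit = $802.54153122 − $244 = $558.54153122
Total = $558.54153122 + $511 = $1,069.54153122

$1,070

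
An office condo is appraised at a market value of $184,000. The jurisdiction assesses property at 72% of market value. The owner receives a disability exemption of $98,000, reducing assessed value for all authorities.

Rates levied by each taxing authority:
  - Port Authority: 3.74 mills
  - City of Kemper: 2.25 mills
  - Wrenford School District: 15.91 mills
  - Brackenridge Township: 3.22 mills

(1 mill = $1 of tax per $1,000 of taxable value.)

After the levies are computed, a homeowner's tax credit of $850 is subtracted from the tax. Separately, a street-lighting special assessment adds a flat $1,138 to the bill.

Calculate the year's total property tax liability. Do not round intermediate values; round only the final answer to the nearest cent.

Assessed value = $184,000 × 0.72 = $132,480
Taxable value = $132,480 − $98,000 = $34,480
Port Authority: $34,480 × 0.00374 = $128.9552
City of Kemper: $34,480 × 0.00225 = $77.58
Wrenford School District: $34,480 × 0.01591 = $548.5768
Brackenridge Township: $34,480 × 0.00322 = $111.0256
Levies subtotal = $866.1376
After credit = $866.1376 − $850 = $16.1376
Total = $16.1376 + $1,138 = $1,154.1376

$1,154.14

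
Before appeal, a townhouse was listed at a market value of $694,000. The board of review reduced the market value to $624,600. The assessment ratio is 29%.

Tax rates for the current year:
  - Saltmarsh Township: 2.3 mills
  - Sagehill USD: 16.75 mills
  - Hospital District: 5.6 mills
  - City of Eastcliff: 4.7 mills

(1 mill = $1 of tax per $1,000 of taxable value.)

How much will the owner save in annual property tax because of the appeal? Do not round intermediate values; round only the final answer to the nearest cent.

$590.70

Old assessed value = $694,000 × 0.29 = $201,260
New assessed value = $624,600 × 0.29 = $181,134
Combined rate = 0.0023 + 0.01675 + 0.0056 + 0.0047 = 0.02935
Old tax = $201,260 × 0.02935 = $5,906.981
New tax = $181,134 × 0.02935 = $5,316.2829
Reduction = $5,906.981 − $5,316.2829 = $590.6981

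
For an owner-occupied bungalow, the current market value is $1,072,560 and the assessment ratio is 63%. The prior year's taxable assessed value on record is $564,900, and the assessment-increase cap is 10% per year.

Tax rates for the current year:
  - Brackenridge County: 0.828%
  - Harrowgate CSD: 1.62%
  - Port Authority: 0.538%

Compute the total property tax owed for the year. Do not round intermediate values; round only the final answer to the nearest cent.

Uncapped assessed value = $1,072,560 × 0.63 = $675,712.8
Cap limit = $564,900 × 1.1 = $621,390
Taxable assessed value = min($675,712.8, $621,390) = $621,390 (cap binds)
Brackenridge County: $621,390 × 0.00828 = $5,145.1092
Harrowgate CSD: $621,390 × 0.0162 = $10,066.518
Port Authority: $621,390 × 0.00538 = $3,343.0782
Total = $18,554.7054

$18,554.71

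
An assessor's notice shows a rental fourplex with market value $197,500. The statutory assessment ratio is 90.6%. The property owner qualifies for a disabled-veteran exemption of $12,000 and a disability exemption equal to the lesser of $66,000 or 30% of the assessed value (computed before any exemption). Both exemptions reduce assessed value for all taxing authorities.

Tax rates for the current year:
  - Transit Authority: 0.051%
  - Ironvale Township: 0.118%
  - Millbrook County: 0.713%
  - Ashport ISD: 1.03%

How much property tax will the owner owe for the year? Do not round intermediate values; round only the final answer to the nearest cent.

$2,165.43

Assessed value = $197,500 × 0.906 = $178,935
Disability exemption = min($66,000, 30% × $178,935) = min($66,000, $53,680.5) = $53,680.5 (percentage binds)
Taxable value = $178,935 − $12,000 − $53,680.5 = $113,254.5
Transit Authority: $113,254.5 × 0.00051 = $57.759795
Ironvale Township: $113,254.5 × 0.00118 = $133.64031
Millbrook County: $113,254.5 × 0.00713 = $807.504585
Ashport ISD: $113,254.5 × 0.0103 = $1,166.52135
Total = $2,165.42604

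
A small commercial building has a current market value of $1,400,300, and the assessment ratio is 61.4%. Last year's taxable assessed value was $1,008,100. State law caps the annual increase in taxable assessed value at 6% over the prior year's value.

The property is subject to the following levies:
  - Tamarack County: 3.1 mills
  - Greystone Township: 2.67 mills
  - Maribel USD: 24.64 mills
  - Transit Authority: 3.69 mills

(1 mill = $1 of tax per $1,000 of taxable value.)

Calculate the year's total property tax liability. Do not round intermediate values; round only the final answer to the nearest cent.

Uncapped assessed value = $1,400,300 × 0.614 = $859,784.2
Cap limit = $1,008,100 × 1.06 = $1,068,586
Taxable assessed value = min($859,784.2, $1,068,586) = $859,784.2 (cap does not bind)
Tamarack County: $859,784.2 × 0.0031 = $2,665.33102
Greystone Township: $859,784.2 × 0.00267 = $2,295.623814
Maribel USD: $859,784.2 × 0.02464 = $21,185.082688
Transit Authority: $859,784.2 × 0.00369 = $3,172.603698
Total = $29,318.64122

$29,318.64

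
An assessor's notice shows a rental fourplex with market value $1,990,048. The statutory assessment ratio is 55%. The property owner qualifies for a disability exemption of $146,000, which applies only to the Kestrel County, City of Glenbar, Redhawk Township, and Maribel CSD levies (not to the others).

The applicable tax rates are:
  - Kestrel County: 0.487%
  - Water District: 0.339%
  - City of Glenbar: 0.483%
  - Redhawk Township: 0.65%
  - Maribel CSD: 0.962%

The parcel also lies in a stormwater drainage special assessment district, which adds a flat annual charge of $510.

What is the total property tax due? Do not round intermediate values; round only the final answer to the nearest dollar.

$28,711

Assessed value = $1,990,048 × 0.55 = $1,094,526.4
Kestrel County: ($1,094,526.4 − $146,000) × 0.00487 = $948,526.4 × 0.00487 = $4,619.323568
Water District: $1,094,526.4 × 0.00339 = $3,710.444496
City of Glenbar: ($1,094,526.4 − $146,000) × 0.00483 = $948,526.4 × 0.00483 = $4,581.382512
Redhawk Township: ($1,094,526.4 − $146,000) × 0.0065 = $948,526.4 × 0.0065 = $6,165.4216
Maribel CSD: ($1,094,526.4 − $146,000) × 0.00962 = $948,526.4 × 0.00962 = $9,124.823968
Levies subtotal = $28,201.396144
Total = $28,201.396144 + $510 = $28,711.396144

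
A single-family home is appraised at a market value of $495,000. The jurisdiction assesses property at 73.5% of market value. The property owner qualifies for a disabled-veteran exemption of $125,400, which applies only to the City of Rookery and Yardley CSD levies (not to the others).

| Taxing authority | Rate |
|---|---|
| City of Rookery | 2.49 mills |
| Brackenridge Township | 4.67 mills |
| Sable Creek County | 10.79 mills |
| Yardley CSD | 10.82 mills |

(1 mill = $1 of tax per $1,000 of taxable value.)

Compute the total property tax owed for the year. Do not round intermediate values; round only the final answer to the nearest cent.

$8,798.17

Assessed value = $495,000 × 0.735 = $363,825
City of Rookery: ($363,825 − $125,400) × 0.00249 = $238,425 × 0.00249 = $593.67825
Brackenridge Township: $363,825 × 0.00467 = $1,699.06275
Sable Creek County: $363,825 × 0.01079 = $3,925.67175
Yardley CSD: ($363,825 − $125,400) × 0.01082 = $238,425 × 0.01082 = $2,579.7585
Total = $8,798.17125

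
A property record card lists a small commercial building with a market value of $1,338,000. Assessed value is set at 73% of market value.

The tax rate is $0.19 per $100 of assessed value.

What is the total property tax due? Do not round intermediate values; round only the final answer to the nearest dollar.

$1,856

Assessed value = $1,338,000 × 0.73 = $976,740
Tax = $976,740 × 0.0019 = $1,855.806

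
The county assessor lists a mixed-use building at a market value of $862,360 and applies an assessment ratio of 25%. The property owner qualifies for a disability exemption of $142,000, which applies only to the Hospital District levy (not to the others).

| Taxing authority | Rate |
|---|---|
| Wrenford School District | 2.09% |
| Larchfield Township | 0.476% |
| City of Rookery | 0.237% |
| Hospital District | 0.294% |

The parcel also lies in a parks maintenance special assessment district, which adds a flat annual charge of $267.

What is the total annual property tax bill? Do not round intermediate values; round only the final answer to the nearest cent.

$6,526.34

Assessed value = $862,360 × 0.25 = $215,590
Wrenford School District: $215,590 × 0.0209 = $4,505.831
Larchfield Township: $215,590 × 0.00476 = $1,026.2084
City of Rookery: $215,590 × 0.00237 = $510.9483
Hospital District: ($215,590 − $142,000) × 0.00294 = $73,590 × 0.00294 = $216.3546
Levies subtotal = $6,259.3423
Total = $6,259.3423 + $267 = $6,526.3423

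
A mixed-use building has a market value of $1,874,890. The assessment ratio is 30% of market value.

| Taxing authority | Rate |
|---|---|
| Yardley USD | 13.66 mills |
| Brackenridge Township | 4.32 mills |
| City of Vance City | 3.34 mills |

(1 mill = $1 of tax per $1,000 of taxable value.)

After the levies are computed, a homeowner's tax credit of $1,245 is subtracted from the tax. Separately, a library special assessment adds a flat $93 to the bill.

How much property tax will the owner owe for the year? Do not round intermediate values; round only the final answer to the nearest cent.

Assessed value = $1,874,890 × 0.3 = $562,467
Yardley USD: $562,467 × 0.01366 = $7,683.29922
Brackenridge Township: $562,467 × 0.00432 = $2,429.85744
City of Vance City: $562,467 × 0.00334 = $1,878.63978
Levies subtotal = $11,991.79644
After credit = $11,991.79644 − $1,245 = $10,746.79644
Total = $10,746.79644 + $93 = $10,839.79644

$10,839.80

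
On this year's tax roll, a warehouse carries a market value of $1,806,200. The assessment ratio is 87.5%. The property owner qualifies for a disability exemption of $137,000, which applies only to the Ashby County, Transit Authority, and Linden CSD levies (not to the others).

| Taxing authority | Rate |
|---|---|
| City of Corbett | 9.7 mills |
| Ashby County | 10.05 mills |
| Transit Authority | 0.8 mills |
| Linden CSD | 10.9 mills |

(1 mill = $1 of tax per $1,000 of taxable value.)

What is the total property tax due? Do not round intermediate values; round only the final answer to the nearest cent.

$46,724.62

Assessed value = $1,806,200 × 0.875 = $1,580,425
City of Corbett: $1,580,425 × 0.0097 = $15,330.1225
Ashby County: ($1,580,425 − $137,000) × 0.01005 = $1,443,425 × 0.01005 = $14,506.42125
Transit Authority: ($1,580,425 − $137,000) × 0.0008 = $1,443,425 × 0.0008 = $1,154.74
Linden CSD: ($1,580,425 − $137,000) × 0.0109 = $1,443,425 × 0.0109 = $15,733.3325
Total = $46,724.61625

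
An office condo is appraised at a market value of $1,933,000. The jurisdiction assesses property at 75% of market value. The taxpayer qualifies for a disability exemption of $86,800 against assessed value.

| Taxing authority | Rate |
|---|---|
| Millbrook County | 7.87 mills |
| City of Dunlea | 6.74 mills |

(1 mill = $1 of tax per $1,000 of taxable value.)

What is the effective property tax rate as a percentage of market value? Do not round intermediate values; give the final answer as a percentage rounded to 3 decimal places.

Assessed value = $1,933,000 × 0.75 = $1,449,750
Taxable value = $1,449,750 − $86,800 = $1,362,950
Millbrook County: $1,362,950 × 0.00787 = $10,726.4165
City of Dunlea: $1,362,950 × 0.00674 = $9,186.283
Total tax = $19,912.6995
Effective rate = $19,912.6995 ÷ $1,933,000 = 1.030% of market value

1.030%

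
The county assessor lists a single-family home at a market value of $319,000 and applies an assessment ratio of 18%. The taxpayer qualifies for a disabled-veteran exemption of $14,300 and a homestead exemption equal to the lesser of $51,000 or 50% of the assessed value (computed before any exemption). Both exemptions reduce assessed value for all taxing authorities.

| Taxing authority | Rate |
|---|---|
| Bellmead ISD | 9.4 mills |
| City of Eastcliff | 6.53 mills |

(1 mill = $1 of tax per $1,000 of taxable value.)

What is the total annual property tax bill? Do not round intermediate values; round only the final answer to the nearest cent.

$229.55

Assessed value = $319,000 × 0.18 = $57,420
Homestead exemption = min($51,000, 50% × $57,420) = min($51,000, $28,710) = $28,710 (percentage binds)
Taxable value = $57,420 − $14,300 − $28,710 = $14,410
Bellmead ISD: $14,410 × 0.0094 = $135.454
City of Eastcliff: $14,410 × 0.00653 = $94.0973
Total = $229.5513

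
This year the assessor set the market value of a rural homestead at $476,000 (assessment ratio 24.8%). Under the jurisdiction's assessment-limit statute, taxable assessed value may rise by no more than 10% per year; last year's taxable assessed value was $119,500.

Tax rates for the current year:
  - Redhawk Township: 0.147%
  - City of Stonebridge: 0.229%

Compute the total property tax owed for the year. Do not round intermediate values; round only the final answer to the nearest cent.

Uncapped assessed value = $476,000 × 0.248 = $118,048
Cap limit = $119,500 × 1.1 = $131,450
Taxable assessed value = min($118,048, $131,450) = $118,048 (cap does not bind)
Redhawk Township: $118,048 × 0.00147 = $173.53056
City of Stonebridge: $118,048 × 0.00229 = $270.32992
Total = $443.86048

$443.86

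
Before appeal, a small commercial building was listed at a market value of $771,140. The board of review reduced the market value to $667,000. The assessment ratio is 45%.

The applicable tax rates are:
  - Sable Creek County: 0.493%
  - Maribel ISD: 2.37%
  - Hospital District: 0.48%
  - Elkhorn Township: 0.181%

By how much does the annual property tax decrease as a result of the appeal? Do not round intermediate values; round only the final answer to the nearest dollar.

Old assessed value = $771,140 × 0.45 = $347,013
New assessed value = $667,000 × 0.45 = $300,150
Combined rate = 0.00493 + 0.0237 + 0.0048 + 0.00181 = 0.03524
Old tax = $347,013 × 0.03524 = $12,228.73812
New tax = $300,150 × 0.03524 = $10,577.286
Reduction = $12,228.73812 − $10,577.286 = $1,651.45212

$1,651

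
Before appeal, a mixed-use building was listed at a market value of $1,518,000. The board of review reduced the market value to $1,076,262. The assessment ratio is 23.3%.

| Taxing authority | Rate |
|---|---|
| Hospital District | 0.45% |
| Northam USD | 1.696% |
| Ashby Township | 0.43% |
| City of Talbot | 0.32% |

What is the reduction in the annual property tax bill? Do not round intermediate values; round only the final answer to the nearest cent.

Old assessed value = $1,518,000 × 0.233 = $353,694
New assessed value = $1,076,262 × 0.233 = $250,769.046
Combined rate = 0.0045 + 0.01696 + 0.0043 + 0.0032 = 0.02896
Old tax = $353,694 × 0.02896 = $10,242.97824
New tax = $250,769.046 × 0.02896 = $7,262.27157216
Reduction = $10,242.97824 − $7,262.27157216 = $2,980.70666784

$2,980.71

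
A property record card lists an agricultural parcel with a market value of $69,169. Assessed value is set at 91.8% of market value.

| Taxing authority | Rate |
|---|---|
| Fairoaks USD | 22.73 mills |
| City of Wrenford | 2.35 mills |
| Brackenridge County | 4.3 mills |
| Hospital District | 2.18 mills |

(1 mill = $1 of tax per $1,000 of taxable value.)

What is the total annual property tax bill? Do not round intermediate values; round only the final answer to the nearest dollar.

Assessed value = $69,169 × 0.918 = $63,497.142
Fairoaks USD: $63,497.142 × 0.02273 = $1,443.29003766
City of Wrenford: $63,497.142 × 0.00235 = $149.2182837
Brackenridge County: $63,497.142 × 0.0043 = $273.0377106
Hospital District: $63,497.142 × 0.00218 = $138.42376956
Total = $1,443.29003766 + $149.2182837 + $273.0377106 + $138.42376956 = $2,003.96980152

$2,004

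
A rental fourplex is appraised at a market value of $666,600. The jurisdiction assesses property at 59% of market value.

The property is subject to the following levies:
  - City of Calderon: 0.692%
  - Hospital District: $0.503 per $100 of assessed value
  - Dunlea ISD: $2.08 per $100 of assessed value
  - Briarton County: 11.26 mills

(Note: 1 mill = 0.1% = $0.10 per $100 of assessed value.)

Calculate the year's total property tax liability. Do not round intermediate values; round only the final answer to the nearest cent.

Assessed value = $666,600 × 0.59 = $393,294
City of Calderon: $393,294 × 0.00692 = $2,721.59448
Hospital District: $393,294 × 0.00503 = $1,978.26882
Dunlea ISD: $393,294 × 0.0208 = $8,180.5152
Briarton County: $393,294 × 0.01126 = $4,428.49044
Total = $17,308.86894

$17,308.87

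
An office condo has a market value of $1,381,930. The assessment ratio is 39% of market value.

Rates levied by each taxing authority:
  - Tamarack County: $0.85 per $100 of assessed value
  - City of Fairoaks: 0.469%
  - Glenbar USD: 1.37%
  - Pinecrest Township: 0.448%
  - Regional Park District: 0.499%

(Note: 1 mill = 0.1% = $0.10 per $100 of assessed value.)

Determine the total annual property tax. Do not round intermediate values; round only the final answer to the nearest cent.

$19,596.32

Assessed value = $1,381,930 × 0.39 = $538,952.7
Tamarack County: $538,952.7 × 0.0085 = $4,581.09795
City of Fairoaks: $538,952.7 × 0.00469 = $2,527.688163
Glenbar USD: $538,952.7 × 0.0137 = $7,383.65199
Pinecrest Township: $538,952.7 × 0.00448 = $2,414.508096
Regional Park District: $538,952.7 × 0.00499 = $2,689.373973
Total = $19,596.320172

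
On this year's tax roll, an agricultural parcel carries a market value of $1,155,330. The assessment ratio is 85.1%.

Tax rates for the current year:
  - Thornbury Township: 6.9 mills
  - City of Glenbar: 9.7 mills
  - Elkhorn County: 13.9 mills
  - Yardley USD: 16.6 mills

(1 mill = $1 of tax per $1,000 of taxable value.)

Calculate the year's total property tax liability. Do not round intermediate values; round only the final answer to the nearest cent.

$46,308.05

Assessed value = $1,155,330 × 0.851 = $983,185.83
Thornbury Township: $983,185.83 × 0.0069 = $6,783.982227
City of Glenbar: $983,185.83 × 0.0097 = $9,536.902551
Elkhorn County: $983,185.83 × 0.0139 = $13,666.283037
Yardley USD: $983,185.83 × 0.0166 = $16,320.884778
Total = $6,783.982227 + $9,536.902551 + $13,666.283037 + $16,320.884778 = $46,308.052593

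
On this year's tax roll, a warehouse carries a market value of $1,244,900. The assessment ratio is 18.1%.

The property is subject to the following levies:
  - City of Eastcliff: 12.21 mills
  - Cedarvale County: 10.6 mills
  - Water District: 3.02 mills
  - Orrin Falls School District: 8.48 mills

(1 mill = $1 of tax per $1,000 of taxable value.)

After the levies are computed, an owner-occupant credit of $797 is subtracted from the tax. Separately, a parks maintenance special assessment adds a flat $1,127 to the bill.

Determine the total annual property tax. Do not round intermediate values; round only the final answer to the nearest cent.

Assessed value = $1,244,900 × 0.181 = $225,326.9
City of Eastcliff: $225,326.9 × 0.01221 = $2,751.241449
Cedarvale County: $225,326.9 × 0.0106 = $2,388.46514
Water District: $225,326.9 × 0.00302 = $680.487238
Orrin Falls School District: $225,326.9 × 0.00848 = $1,910.772112
Levies subtotal = $7,730.965939
After credit = $7,730.965939 − $797 = $6,933.965939
Total = $6,933.965939 + $1,127 = $8,060.965939

$8,060.97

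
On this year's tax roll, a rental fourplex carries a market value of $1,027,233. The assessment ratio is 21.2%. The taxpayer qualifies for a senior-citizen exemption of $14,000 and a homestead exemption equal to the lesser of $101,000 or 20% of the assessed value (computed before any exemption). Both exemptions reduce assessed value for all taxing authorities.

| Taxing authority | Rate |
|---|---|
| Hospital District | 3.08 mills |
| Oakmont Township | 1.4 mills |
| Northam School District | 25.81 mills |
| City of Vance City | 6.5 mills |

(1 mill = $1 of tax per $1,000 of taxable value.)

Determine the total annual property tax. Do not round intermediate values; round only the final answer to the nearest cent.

Assessed value = $1,027,233 × 0.212 = $217,773.396
Homestead exemption = min($101,000, 20% × $217,773.396) = min($101,000, $43,554.6792) = $43,554.6792 (percentage binds)
Taxable value = $217,773.396 − $14,000 − $43,554.6792 = $160,218.7168
Hospital District: $160,218.7168 × 0.00308 = $493.473647744
Oakmont Township: $160,218.7168 × 0.0014 = $224.30620352
Northam School District: $160,218.7168 × 0.02581 = $4,135.245080608
City of Vance City: $160,218.7168 × 0.0065 = $1,041.4216592
Total = $5,894.446591072

$5,894.45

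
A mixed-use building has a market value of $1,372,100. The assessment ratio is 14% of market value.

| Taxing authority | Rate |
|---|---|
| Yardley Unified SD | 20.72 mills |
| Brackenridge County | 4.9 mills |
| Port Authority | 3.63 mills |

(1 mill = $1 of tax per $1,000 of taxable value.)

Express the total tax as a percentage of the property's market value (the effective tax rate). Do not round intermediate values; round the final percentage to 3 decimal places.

Assessed value = $1,372,100 × 0.14 = $192,094
Yardley Unified SD: $192,094 × 0.02072 = $3,980.18768
Brackenridge County: $192,094 × 0.0049 = $941.2606
Port Authority: $192,094 × 0.00363 = $697.30122
Total tax = $5,618.7495
Effective rate = $5,618.7495 ÷ $1,372,100 = 0.410% of market value

0.410%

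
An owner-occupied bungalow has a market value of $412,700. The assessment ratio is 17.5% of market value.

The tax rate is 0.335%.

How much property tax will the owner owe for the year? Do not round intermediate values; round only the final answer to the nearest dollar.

Assessed value = $412,700 × 0.175 = $72,222.5
Tax = $72,222.5 × 0.00335 = $241.945375

$242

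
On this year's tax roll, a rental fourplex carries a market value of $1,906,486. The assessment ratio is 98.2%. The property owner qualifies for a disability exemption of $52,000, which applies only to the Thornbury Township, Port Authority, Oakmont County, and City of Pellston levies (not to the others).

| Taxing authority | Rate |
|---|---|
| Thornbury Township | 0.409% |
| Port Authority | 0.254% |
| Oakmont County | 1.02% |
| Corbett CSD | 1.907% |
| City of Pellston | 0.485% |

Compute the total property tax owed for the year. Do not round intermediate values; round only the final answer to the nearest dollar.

$75,164

Assessed value = $1,906,486 × 0.982 = $1,872,169.252
Thornbury Township: ($1,872,169.252 − $52,000) × 0.00409 = $1,820,169.252 × 0.00409 = $7,444.49224068
Port Authority: ($1,872,169.252 − $52,000) × 0.00254 = $1,820,169.252 × 0.00254 = $4,623.22990008
Oakmont County: ($1,872,169.252 − $52,000) × 0.0102 = $1,820,169.252 × 0.0102 = $18,565.7263704
Corbett CSD: $1,872,169.252 × 0.01907 = $35,702.26763564
City of Pellston: ($1,872,169.252 − $52,000) × 0.00485 = $1,820,169.252 × 0.00485 = $8,827.8208722
Total = $75,163.537019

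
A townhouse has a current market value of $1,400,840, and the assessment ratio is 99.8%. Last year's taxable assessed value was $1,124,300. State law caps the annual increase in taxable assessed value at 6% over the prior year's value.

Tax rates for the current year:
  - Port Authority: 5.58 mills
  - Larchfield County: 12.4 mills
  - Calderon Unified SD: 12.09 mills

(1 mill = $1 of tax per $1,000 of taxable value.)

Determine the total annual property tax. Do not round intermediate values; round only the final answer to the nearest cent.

$35,836.16

Uncapped assessed value = $1,400,840 × 0.998 = $1,398,038.32
Cap limit = $1,124,300 × 1.06 = $1,191,758
Taxable assessed value = min($1,398,038.32, $1,191,758) = $1,191,758 (cap binds)
Port Authority: $1,191,758 × 0.00558 = $6,650.00964
Larchfield County: $1,191,758 × 0.0124 = $14,777.7992
Calderon Unified SD: $1,191,758 × 0.01209 = $14,408.35422
Total = $35,836.16306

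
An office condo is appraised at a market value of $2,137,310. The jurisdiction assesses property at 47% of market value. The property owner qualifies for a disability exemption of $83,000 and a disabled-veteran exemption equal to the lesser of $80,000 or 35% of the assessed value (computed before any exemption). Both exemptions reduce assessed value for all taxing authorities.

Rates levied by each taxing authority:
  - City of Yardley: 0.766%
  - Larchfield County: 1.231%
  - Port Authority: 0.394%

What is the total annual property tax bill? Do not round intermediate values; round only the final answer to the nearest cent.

Assessed value = $2,137,310 × 0.47 = $1,004,535.7
Disabled-veteran exemption = min($80,000, 35% × $1,004,535.7) = min($80,000, $351,587.495) = $80,000 (dollar cap binds)
Taxable value = $1,004,535.7 − $83,000 − $80,000 = $841,535.7
City of Yardley: $841,535.7 × 0.00766 = $6,446.163462
Larchfield County: $841,535.7 × 0.01231 = $10,359.304467
Port Authority: $841,535.7 × 0.00394 = $3,315.650658
Total = $20,121.118587

$20,121.12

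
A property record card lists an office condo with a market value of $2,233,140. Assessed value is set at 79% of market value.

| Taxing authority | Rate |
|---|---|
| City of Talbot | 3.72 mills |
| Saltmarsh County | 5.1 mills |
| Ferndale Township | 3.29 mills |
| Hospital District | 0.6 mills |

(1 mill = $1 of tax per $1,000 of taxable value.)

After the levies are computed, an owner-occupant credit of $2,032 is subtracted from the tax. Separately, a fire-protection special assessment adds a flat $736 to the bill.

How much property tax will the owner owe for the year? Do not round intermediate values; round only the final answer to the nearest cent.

Assessed value = $2,233,140 × 0.79 = $1,764,180.6
City of Talbot: $1,764,180.6 × 0.00372 = $6,562.751832
Saltmarsh County: $1,764,180.6 × 0.0051 = $8,997.32106
Ferndale Township: $1,764,180.6 × 0.00329 = $5,804.154174
Hospital District: $1,764,180.6 × 0.0006 = $1,058.50836
Levies subtotal = $22,422.735426
After credit = $22,422.735426 − $2,032 = $20,390.735426
Total = $20,390.735426 + $736 = $21,126.735426

$21,126.74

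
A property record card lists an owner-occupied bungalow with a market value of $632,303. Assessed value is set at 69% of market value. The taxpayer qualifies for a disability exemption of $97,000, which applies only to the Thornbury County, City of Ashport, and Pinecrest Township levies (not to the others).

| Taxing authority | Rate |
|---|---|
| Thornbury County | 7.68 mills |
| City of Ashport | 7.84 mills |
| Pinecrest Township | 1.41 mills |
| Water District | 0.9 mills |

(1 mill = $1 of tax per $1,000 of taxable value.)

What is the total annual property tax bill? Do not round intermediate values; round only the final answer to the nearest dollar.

$6,137

Assessed value = $632,303 × 0.69 = $436,289.07
Thornbury County: ($436,289.07 − $97,000) × 0.00768 = $339,289.07 × 0.00768 = $2,605.7400576
City of Ashport: ($436,289.07 − $97,000) × 0.00784 = $339,289.07 × 0.00784 = $2,660.0263088
Pinecrest Township: ($436,289.07 − $97,000) × 0.00141 = $339,289.07 × 0.00141 = $478.3975887
Water District: $436,289.07 × 0.0009 = $392.660163
Total = $6,136.8241181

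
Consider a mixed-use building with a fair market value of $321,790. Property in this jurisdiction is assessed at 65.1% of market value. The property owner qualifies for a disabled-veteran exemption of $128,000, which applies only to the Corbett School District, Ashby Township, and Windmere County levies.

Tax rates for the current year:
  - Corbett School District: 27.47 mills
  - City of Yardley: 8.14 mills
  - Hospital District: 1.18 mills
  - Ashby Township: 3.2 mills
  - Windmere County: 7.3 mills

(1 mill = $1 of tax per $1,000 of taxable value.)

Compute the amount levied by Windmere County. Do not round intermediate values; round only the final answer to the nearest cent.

Assessed value = $321,790 × 0.651 = $209,485.29
Windmere County taxable value = $209,485.29 − $128,000 = $81,485.29
Windmere County levy = $81,485.29 × 0.0073 = $594.842617

$594.84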